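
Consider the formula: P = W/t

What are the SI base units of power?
Units of each symbol in P = W/t:
  W (work): kg·m²/s²
  t (time): s  → in the denominator, contributes 1/s

Multiplying the contributions: [kg·m²/s²] · [1/s]
Adding exponents of each base unit: kg: 1, m: 2, s: -3
SI base units of power: kg·m²/s³

Answer: kg·m²/s³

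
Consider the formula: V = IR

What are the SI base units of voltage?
Units of each symbol in V = IR:
  I (current): A
  R (resistance, in ohms): kg·m²/(s³·A²)

Multiplying the contributions: [A] · [kg·m²/(s³·A²)]
Adding exponents of each base unit: kg: 1, m: 2, s: -3, A: -1
SI base units of voltage: kg·m²/(s³·A)

Answer: kg·m²/(s³·A)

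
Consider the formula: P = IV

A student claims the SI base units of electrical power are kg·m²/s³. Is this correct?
Units of each symbol in P = IV:
  I (current): A
  V (voltage, in volts): kg·m²/(s³·A)

Multiplying the contributions: [A] · [kg·m²/(s³·A)]
Adding exponents of each base unit: kg: 1, m: 2, s: -3
SI base units of electrical power: kg·m²/s³

The claimed units kg·m²/s³ match the derived units, so the claim is correct.

Answer: Yes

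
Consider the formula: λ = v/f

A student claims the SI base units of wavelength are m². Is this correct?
Units of each symbol in λ = v/f:
  v (wave speed): m/s
  f (frequency): 1/s  → in the denominator, contributes s

Multiplying the contributions: [m/s] · [s]
Adding exponents of each base unit: m: 1
SI base units of wavelength: m

The claimed units m² (exponents m: 2) do not match the derived units m (exponents m: 1), so the claim is incorrect.

Answer: No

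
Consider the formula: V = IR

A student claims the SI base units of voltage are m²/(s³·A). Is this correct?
Units of each symbol in V = IR:
  I (current): A
  R (resistance, in ohms): kg·m²/(s³·A²)

Multiplying the contributions: [A] · [kg·m²/(s³·A²)]
Adding exponents of each base unit: kg: 1, m: 2, s: -3, A: -1
SI base units of voltage: kg·m²/(s³·A)

The claimed units m²/(s³·A) (exponents m: 2, s: -3, A: -1) do not match the derived units kg·m²/(s³·A) (exponents kg: 1, m: 2, s: -3, A: -1), so the claim is incorrect.

Answer: No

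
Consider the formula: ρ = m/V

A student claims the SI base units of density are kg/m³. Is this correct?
Units of each symbol in ρ = m/V:
  m (mass): kg
  V (volume): m³  → in the denominator, contributes 1/m³

Multiplying the contributions: [kg] · [1/m³]
Adding exponents of each base unit: kg: 1, m: -3
SI base units of density: kg/m³

The claimed units kg/m³ match the derived units, so the claim is correct.

Answer: Yes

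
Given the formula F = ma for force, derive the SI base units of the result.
Units of each symbol in F = ma:
  m (mass): kg
  a (acceleration): m/s²

Multiplying the contributions: [kg] · [m/s²]
Adding exponents of each base unit: kg: 1, m: 1, s: -2
SI base units of force: kg·m/s²

Answer: kg·m/s²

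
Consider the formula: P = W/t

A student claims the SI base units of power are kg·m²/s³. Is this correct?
Units of each symbol in P = W/t:
  W (work): kg·m²/s²
  t (time): s  → in the denominator, contributes 1/s

Multiplying the contributions: [kg·m²/s²] · [1/s]
Adding exponents of each base unit: kg: 1, m: 2, s: -3
SI base units of power: kg·m²/s³

The claimed units kg·m²/s³ match the derived units, so the claim is correct.

Answer: Yes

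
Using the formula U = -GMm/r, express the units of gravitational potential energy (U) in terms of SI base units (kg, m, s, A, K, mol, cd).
Units of each symbol in U = -GMm/r:
  G (gravitational constant): m³/(kg·s²)
  M (mass): kg
  m (mass): kg
  r (distance): m  → in the denominator, contributes 1/m
  The minus sign does not affect the units.

Multiplying the contributions: [m³/(kg·s²)] · [kg] · [kg] · [1/m]
Adding exponents of each base unit: kg: 1, m: 2, s: -2
SI base units of gravitational potential energy: kg·m²/s²

Answer: kg·m²/s²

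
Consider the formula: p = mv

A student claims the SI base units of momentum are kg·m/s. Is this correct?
Units of each symbol in p = mv:
  m (mass): kg
  v (velocity): m/s

Multiplying the contributions: [kg] · [m/s]
Adding exponents of each base unit: kg: 1, m: 1, s: -1
SI base units of momentum: kg·m/s

The claimed units kg·m/s match the derived units, so the claim is correct.

Answer: Yes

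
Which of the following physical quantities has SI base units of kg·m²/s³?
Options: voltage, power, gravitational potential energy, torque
Checking the SI base units of each option:
  voltage (V = IR): kg·m²/(s³·A)  ✗
  power (P = W/t): kg·m²/s³  ✓ matches
  gravitational potential energy (U = -GMm/r): kg·m²/s²  ✗
  torque (τ = Fr): kg·m²/s²  ✗

Only power has units kg·m²/s³.

Answer: power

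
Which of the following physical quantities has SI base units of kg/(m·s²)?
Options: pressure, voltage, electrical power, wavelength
Checking the SI base units of each option:
  pressure (P = F/A): kg/(m·s²)  ✓ matches
  voltage (V = IR): kg·m²/(s³·A)  ✗
  electrical power (P = IV): kg·m²/s³  ✗
  wavelength (λ = v/f): m  ✗

Only pressure has units kg/(m·s²).

Answer: pressure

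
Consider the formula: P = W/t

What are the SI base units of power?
Units of each symbol in P = W/t:
  W (work): kg·m²/s²
  t (time): s  → in the denominator, contributes 1/s

Multiplying the contributions: [kg·m²/s²] · [1/s]
Adding exponents of each base unit: kg: 1, m: 2, s: -3
SI base units of power: kg·m²/s³

Answer: kg·m²/s³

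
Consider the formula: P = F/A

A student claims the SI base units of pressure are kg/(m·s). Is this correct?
Units of each symbol in P = F/A:
  F (force): kg·m/s²
  A (area): m²  → in the denominator, contributes 1/m²

Multiplying the contributions: [kg·m/s²] · [1/m²]
Adding exponents of each base unit: kg: 1, m: -1, s: -2
SI base units of pressure: kg/(m·s²)

The claimed units kg/(m·s) (exponents kg: 1, m: -1, s: -1) do not match the derived units kg/(m·s²) (exponents kg: 1, m: -1, s: -2), so the claim is incorrect.

Answer: No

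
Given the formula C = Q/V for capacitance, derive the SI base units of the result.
Units of each symbol in C = Q/V:
  Q (charge, in coulombs): s·A
  V (voltage, in volts): kg·m²/(s³·A)  → in the denominator, contributes s³·A/(kg·m²)

Multiplying the contributions: [s·A] · [s³·A/(kg·m²)]
Adding exponents of each base unit: kg: -1, m: -2, s: 4, A: 2
SI base units of capacitance: s⁴·A²/(kg·m²)

Answer: s⁴·A²/(kg·m²)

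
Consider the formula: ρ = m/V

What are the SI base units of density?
Units of each symbol in ρ = m/V:
  m (mass): kg
  V (volume): m³  → in the denominator, contributes 1/m³

Multiplying the contributions: [kg] · [1/m³]
Adding exponents of each base unit: kg: 1, m: -3
SI base units of density: kg/m³

Answer: kg/m³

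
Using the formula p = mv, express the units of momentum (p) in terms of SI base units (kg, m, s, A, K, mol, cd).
Units of each symbol in p = mv:
  m (mass): kg
  v (velocity): m/s

Multiplying the contributions: [kg] · [m/s]
Adding exponents of each base unit: kg: 1, m: 1, s: -1
SI base units of momentum: kg·m/s

Answer: kg·m/s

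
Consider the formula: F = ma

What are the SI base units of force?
Units of each symbol in F = ma:
  m (mass): kg
  a (acceleration): m/s²

Multiplying the contributions: [kg] · [m/s²]
Adding exponents of each base unit: kg: 1, m: 1, s: -2
SI base units of force: kg·m/s²

Answer: kg·m/s²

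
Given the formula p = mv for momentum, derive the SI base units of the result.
Units of each symbol in p = mv:
  m (mass): kg
  v (velocity): m/s

Multiplying the contributions: [kg] · [m/s]
Adding exponents of each base unit: kg: 1, m: 1, s: -1
SI base units of momentum: kg·m/s

Answer: kg·m/s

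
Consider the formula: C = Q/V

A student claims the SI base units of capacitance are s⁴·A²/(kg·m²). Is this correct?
Units of each symbol in C = Q/V:
  Q (charge, in coulombs): s·A
  V (voltage, in volts): kg·m²/(s³·A)  → in the denominator, contributes s³·A/(kg·m²)

Multiplying the contributions: [s·A] · [s³·A/(kg·m²)]
Adding exponents of each base unit: kg: -1, m: -2, s: 4, A: 2
SI base units of capacitance: s⁴·A²/(kg·m²)

The claimed units s⁴·A²/(kg·m²) match the derived units, so the claim is correct.

Answer: Yes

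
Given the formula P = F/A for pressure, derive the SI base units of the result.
Units of each symbol in P = F/A:
  F (force): kg·m/s²
  A (area): m²  → in the denominator, contributes 1/m²

Multiplying the contributions: [kg·m/s²] · [1/m²]
Adding exponents of each base unit: kg: 1, m: -1, s: -2
SI base units of pressure: kg/(m·s²)

Answer: kg/(m·s²)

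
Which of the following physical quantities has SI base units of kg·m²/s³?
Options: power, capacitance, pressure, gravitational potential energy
Checking the SI base units of each option:
  power (P = W/t): kg·m²/s³  ✓ matches
  capacitance (C = Q/V): s⁴·A²/(kg·m²)  ✗
  pressure (P = F/A): kg/(m·s²)  ✗
  gravitational potential energy (U = -GMm/r): kg·m²/s²  ✗

Only power has units kg·m²/s³.

Answer: power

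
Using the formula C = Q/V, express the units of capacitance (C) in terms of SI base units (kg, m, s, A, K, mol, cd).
Units of each symbol in C = Q/V:
  Q (charge, in coulombs): s·A
  V (voltage, in volts): kg·m²/(s³·A)  → in the denominator, contributes s³·A/(kg·m²)

Multiplying the contributions: [s·A] · [s³·A/(kg·m²)]
Adding exponents of each base unit: kg: -1, m: -2, s: 4, A: 2
SI base units of capacitance: s⁴·A²/(kg·m²)

Answer: s⁴·A²/(kg·m²)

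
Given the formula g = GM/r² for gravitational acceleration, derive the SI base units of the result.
Units of each symbol in g = GM/r²:
  G (gravitational constant): m³/(kg·s²)
  M (mass): kg
  r (distance): m  → to the power 2 in the denominator, contributes 1/m²

Multiplying the contributions: [m³/(kg·s²)] · [kg] · [1/m²]
Adding exponents of each base unit: m: 1, s: -2
SI base units of gravitational acceleration: m/s²

Answer: m/s²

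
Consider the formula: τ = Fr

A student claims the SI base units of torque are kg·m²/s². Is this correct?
Units of each symbol in τ = Fr:
  F (force): kg·m/s²
  r (lever arm): m

Multiplying the contributions: [kg·m/s²] · [m]
Adding exponents of each base unit: kg: 1, m: 2, s: -2
SI base units of torque: kg·m²/s²

The claimed units kg·m²/s² match the derived units, so the claim is correct.

Answer: Yes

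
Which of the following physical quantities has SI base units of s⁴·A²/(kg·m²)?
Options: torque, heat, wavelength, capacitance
Checking the SI base units of each option:
  torque (τ = Fr): kg·m²/s²  ✗
  heat (Q = mcΔT): kg·m²/s²  ✗
  wavelength (λ = v/f): m  ✗
  capacitance (C = Q/V): s⁴·A²/(kg·m²)  ✓ matches

Only capacitance has units s⁴·A²/(kg·m²).

Answer: capacitance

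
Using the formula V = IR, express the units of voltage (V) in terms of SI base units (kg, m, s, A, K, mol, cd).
Units of each symbol in V = IR:
  I (current): A
  R (resistance, in ohms): kg·m²/(s³·A²)

Multiplying the contributions: [A] · [kg·m²/(s³·A²)]
Adding exponents of each base unit: kg: 1, m: 2, s: -3, A: -1
SI base units of voltage: kg·m²/(s³·A)

Answer: kg·m²/(s³·A)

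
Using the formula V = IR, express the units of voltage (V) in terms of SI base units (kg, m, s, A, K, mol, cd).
Units of each symbol in V = IR:
  I (current): A
  R (resistance, in ohms): kg·m²/(s³·A²)

Multiplying the contributions: [A] · [kg·m²/(s³·A²)]
Adding exponents of each base unit: kg: 1, m: 2, s: -3, A: -1
SI base units of voltage: kg·m²/(s³·A)

Answer: kg·m²/(s³·A)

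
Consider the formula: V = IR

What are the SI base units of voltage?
Units of each symbol in V = IR:
  I (current): A
  R (resistance, in ohms): kg·m²/(s³·A²)

Multiplying the contributions: [A] · [kg·m²/(s³·A²)]
Adding exponents of each base unit: kg: 1, m: 2, s: -3, A: -1
SI base units of voltage: kg·m²/(s³·A)

Answer: kg·m²/(s³·A)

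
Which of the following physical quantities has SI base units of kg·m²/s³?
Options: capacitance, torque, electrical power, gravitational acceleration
Checking the SI base units of each option:
  capacitance (C = Q/V): s⁴·A²/(kg·m²)  ✗
  torque (τ = Fr): kg·m²/s²  ✗
  electrical power (P = IV): kg·m²/s³  ✓ matches
  gravitational acceleration (g = GM/r²): m/s²  ✗

Only electrical power has units kg·m²/s³.

Answer: electrical power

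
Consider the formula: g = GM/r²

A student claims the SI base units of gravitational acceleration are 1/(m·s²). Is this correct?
Units of each symbol in g = GM/r²:
  G (gravitational constant): m³/(kg·s²)
  M (mass): kg
  r (distance): m  → to the power 2 in the denominator, contributes 1/m²

Multiplying the contributions: [m³/(kg·s²)] · [kg] · [1/m²]
Adding exponents of each base unit: m: 1, s: -2
SI base units of gravitational acceleration: m/s²

The claimed units 1/(m·s²) (exponents m: -1, s: -2) do not match the derived units m/s² (exponents m: 1, s: -2), so the claim is incorrect.

Answer: No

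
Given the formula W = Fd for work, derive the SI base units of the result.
Units of each symbol in W = Fd:
  F (force): kg·m/s²
  d (displacement): m

Multiplying the contributions: [kg·m/s²] · [m]
Adding exponents of each base unit: kg: 1, m: 2, s: -2
SI base units of work: kg·m²/s²

Answer: kg·m²/s²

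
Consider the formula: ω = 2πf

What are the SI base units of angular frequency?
Units of each symbol in ω = 2πf:
  f (frequency): 1/s
  The factor 2π is dimensionless.

Multiplying the contributions: [1/s]
Adding exponents of each base unit: s: -1
SI base units of angular frequency: 1/s

Answer: 1/s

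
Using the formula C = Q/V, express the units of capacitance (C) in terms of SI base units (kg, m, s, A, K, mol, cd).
Units of each symbol in C = Q/V:
  Q (charge, in coulombs): s·A
  V (voltage, in volts): kg·m²/(s³·A)  → in the denominator, contributes s³·A/(kg·m²)

Multiplying the contributions: [s·A] · [s³·A/(kg·m²)]
Adding exponents of each base unit: kg: -1, m: -2, s: 4, A: 2
SI base units of capacitance: s⁴·A²/(kg·m²)

Answer: s⁴·A²/(kg·m²)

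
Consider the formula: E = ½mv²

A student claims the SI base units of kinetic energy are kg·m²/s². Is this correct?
Units of each symbol in E = ½mv²:
  m (mass): kg
  v (speed): m/s  → to the power 2, contributes m²/s²
  The factor ½ is dimensionless.

Multiplying the contributions: [kg] · [m²/s²]
Adding exponents of each base unit: kg: 1, m: 2, s: -2
SI base units of kinetic energy: kg·m²/s²

The claimed units kg·m²/s² match the derived units, so the claim is correct.

Answer: Yes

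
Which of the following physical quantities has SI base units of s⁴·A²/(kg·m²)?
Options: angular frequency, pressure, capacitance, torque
Checking the SI base units of each option:
  angular frequency (ω = 2πf): 1/s  ✗
  pressure (P = F/A): kg/(m·s²)  ✗
  capacitance (C = Q/V): s⁴·A²/(kg·m²)  ✓ matches
  torque (τ = Fr): kg·m²/s²  ✗

Only capacitance has units s⁴·A²/(kg·m²).

Answer: capacitance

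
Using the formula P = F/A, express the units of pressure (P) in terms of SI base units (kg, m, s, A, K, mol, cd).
Units of each symbol in P = F/A:
  F (force): kg·m/s²
  A (area): m²  → in the denominator, contributes 1/m²

Multiplying the contributions: [kg·m/s²] · [1/m²]
Adding exponents of each base unit: kg: 1, m: -1, s: -2
SI base units of pressure: kg/(m·s²)

Answer: kg/(m·s²)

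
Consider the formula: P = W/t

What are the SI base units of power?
Units of each symbol in P = W/t:
  W (work): kg·m²/s²
  t (time): s  → in the denominator, contributes 1/s

Multiplying the contributions: [kg·m²/s²] · [1/s]
Adding exponents of each base unit: kg: 1, m: 2, s: -3
SI base units of power: kg·m²/s³

Answer: kg·m²/s³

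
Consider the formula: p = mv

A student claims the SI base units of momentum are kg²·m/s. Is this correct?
Units of each symbol in p = mv:
  m (mass): kg
  v (velocity): m/s

Multiplying the contributions: [kg] · [m/s]
Adding exponents of each base unit: kg: 1, m: 1, s: -1
SI base units of momentum: kg·m/s

The claimed units kg²·m/s (exponents kg: 2, m: 1, s: -1) do not match the derived units kg·m/s (exponents kg: 1, m: 1, s: -1), so the claim is incorrect.

Answer: No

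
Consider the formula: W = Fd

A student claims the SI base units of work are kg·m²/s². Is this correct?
Units of each symbol in W = Fd:
  F (force): kg·m/s²
  d (displacement): m

Multiplying the contributions: [kg·m/s²] · [m]
Adding exponents of each base unit: kg: 1, m: 2, s: -2
SI base units of work: kg·m²/s²

The claimed units kg·m²/s² match the derived units, so the claim is correct.

Answer: Yes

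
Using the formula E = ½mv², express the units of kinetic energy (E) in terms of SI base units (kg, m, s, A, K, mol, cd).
Units of each symbol in E = ½mv²:
  m (mass): kg
  v (speed): m/s  → to the power 2, contributes m²/s²
  The factor ½ is dimensionless.

Multiplying the contributions: [kg] · [m²/s²]
Adding exponents of each base unit: kg: 1, m: 2, s: -2
SI base units of kinetic energy: kg·m²/s²

Answer: kg·m²/s²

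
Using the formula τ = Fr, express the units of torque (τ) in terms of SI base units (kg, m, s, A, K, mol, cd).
Units of each symbol in τ = Fr:
  F (force): kg·m/s²
  r (lever arm): m

Multiplying the contributions: [kg·m/s²] · [m]
Adding exponents of each base unit: kg: 1, m: 2, s: -2
SI base units of torque: kg·m²/s²

Answer: kg·m²/s²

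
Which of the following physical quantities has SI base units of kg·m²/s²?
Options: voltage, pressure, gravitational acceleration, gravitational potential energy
Checking the SI base units of each option:
  voltage (V = IR): kg·m²/(s³·A)  ✗
  pressure (P = F/A): kg/(m·s²)  ✗
  gravitational acceleration (g = GM/r²): m/s²  ✗
  gravitational potential energy (U = -GMm/r): kg·m²/s²  ✓ matches

Only gravitational potential energy has units kg·m²/s².

Answer: gravitational potential energy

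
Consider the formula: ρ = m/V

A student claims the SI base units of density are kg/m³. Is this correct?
Units of each symbol in ρ = m/V:
  m (mass): kg
  V (volume): m³  → in the denominator, contributes 1/m³

Multiplying the contributions: [kg] · [1/m³]
Adding exponents of each base unit: kg: 1, m: -3
SI base units of density: kg/m³

The claimed units kg/m³ match the derived units, so the claim is correct.

Answer: Yes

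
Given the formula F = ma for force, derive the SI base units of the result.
Units of each symbol in F = ma:
  m (mass): kg
  a (acceleration): m/s²

Multiplying the contributions: [kg] · [m/s²]
Adding exponents of each base unit: kg: 1, m: 1, s: -2
SI base units of force: kg·m/s²

Answer: kg·m/s²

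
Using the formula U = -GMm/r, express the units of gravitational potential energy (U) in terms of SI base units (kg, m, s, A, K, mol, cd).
Units of each symbol in U = -GMm/r:
  G (gravitational constant): m³/(kg·s²)
  M (mass): kg
  m (mass): kg
  r (distance): m  → in the denominator, contributes 1/m
  The minus sign does not affect the units.

Multiplying the contributions: [m³/(kg·s²)] · [kg] · [kg] · [1/m]
Adding exponents of each base unit: kg: 1, m: 2, s: -2
SI base units of gravitational potential energy: kg·m²/s²

Answer: kg·m²/s²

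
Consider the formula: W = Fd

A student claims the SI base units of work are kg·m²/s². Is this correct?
Units of each symbol in W = Fd:
  F (force): kg·m/s²
  d (displacement): m

Multiplying the contributions: [kg·m/s²] · [m]
Adding exponents of each base unit: kg: 1, m: 2, s: -2
SI base units of work: kg·m²/s²

The claimed units kg·m²/s² match the derived units, so the claim is correct.

Answer: Yes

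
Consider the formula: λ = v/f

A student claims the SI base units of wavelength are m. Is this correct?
Units of each symbol in λ = v/f:
  v (wave speed): m/s
  f (frequency): 1/s  → in the denominator, contributes s

Multiplying the contributions: [m/s] · [s]
Adding exponents of each base unit: m: 1
SI base units of wavelength: m

The claimed units m match the derived units, so the claim is correct.

Answer: Yes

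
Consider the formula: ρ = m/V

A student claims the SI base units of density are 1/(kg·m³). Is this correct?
Units of each symbol in ρ = m/V:
  m (mass): kg
  V (volume): m³  → in the denominator, contributes 1/m³

Multiplying the contributions: [kg] · [1/m³]
Adding exponents of each base unit: kg: 1, m: -3
SI base units of density: kg/m³

The claimed units 1/(kg·m³) (exponents kg: -1, m: -3) do not match the derived units kg/m³ (exponents kg: 1, m: -3), so the claim is incorrect.

Answer: No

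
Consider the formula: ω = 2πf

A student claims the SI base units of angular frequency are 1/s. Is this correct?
Units of each symbol in ω = 2πf:
  f (frequency): 1/s
  The factor 2π is dimensionless.

Multiplying the contributions: [1/s]
Adding exponents of each base unit: s: -1
SI base units of angular frequency: 1/s

The claimed units 1/s match the derived units, so the claim is correct.

Answer: Yes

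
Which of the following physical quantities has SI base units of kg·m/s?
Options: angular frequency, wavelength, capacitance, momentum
Checking the SI base units of each option:
  angular frequency (ω = 2πf): 1/s  ✗
  wavelength (λ = v/f): m  ✗
  capacitance (C = Q/V): s⁴·A²/(kg·m²)  ✗
  momentum (p = mv): kg·m/s  ✓ matches

Only momentum has units kg·m/s.

Answer: momentum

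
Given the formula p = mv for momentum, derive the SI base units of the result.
Units of each symbol in p = mv:
  m (mass): kg
  v (velocity): m/s

Multiplying the contributions: [kg] · [m/s]
Adding exponents of each base unit: kg: 1, m: 1, s: -1
SI base units of momentum: kg·m/s

Answer: kg·m/s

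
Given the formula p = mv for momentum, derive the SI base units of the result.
Units of each symbol in p = mv:
  m (mass): kg
  v (velocity): m/s

Multiplying the contributions: [kg] · [m/s]
Adding exponents of each base unit: kg: 1, m: 1, s: -1
SI base units of momentum: kg·m/s

Answer: kg·m/s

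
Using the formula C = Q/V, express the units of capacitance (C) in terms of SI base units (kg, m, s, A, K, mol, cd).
Units of each symbol in C = Q/V:
  Q (charge, in coulombs): s·A
  V (voltage, in volts): kg·m²/(s³·A)  → in the denominator, contributes s³·A/(kg·m²)

Multiplying the contributions: [s·A] · [s³·A/(kg·m²)]
Adding exponents of each base unit: kg: -1, m: -2, s: 4, A: 2
SI base units of capacitance: s⁴·A²/(kg·m²)

Answer: s⁴·A²/(kg·m²)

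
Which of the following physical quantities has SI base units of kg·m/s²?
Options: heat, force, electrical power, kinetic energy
Checking the SI base units of each option:
  heat (Q = mcΔT): kg·m²/s²  ✗
  force (F = ma): kg·m/s²  ✓ matches
  electrical power (P = IV): kg·m²/s³  ✗
  kinetic energy (E = ½mv²): kg·m²/s²  ✗

Only force has units kg·m/s².

Answer: force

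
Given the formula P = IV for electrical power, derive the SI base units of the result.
Units of each symbol in P = IV:
  I (current): A
  V (voltage, in volts): kg·m²/(s³·A)

Multiplying the contributions: [A] · [kg·m²/(s³·A)]
Adding exponents of each base unit: kg: 1, m: 2, s: -3
SI base units of electrical power: kg·m²/s³

Answer: kg·m²/s³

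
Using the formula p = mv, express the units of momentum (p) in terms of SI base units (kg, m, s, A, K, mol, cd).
Units of each symbol in p = mv:
  m (mass): kg
  v (velocity): m/s

Multiplying the contributions: [kg] · [m/s]
Adding exponents of each base unit: kg: 1, m: 1, s: -1
SI base units of momentum: kg·m/s

Answer: kg·m/s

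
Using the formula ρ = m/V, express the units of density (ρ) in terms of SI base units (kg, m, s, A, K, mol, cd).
Units of each symbol in ρ = m/V:
  m (mass): kg
  V (volume): m³  → in the denominator, contributes 1/m³

Multiplying the contributions: [kg] · [1/m³]
Adding exponents of each base unit: kg: 1, m: -3
SI base units of density: kg/m³

Answer: kg/m³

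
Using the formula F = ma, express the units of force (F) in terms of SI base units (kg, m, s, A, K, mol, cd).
Units of each symbol in F = ma:
  m (mass): kg
  a (acceleration): m/s²

Multiplying the contributions: [kg] · [m/s²]
Adding exponents of each base unit: kg: 1, m: 1, s: -2
SI base units of force: kg·m/s²

Answer: kg·m/s²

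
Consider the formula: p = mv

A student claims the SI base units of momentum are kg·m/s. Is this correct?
Units of each symbol in p = mv:
  m (mass): kg
  v (velocity): m/s

Multiplying the contributions: [kg] · [m/s]
Adding exponents of each base unit: kg: 1, m: 1, s: -1
SI base units of momentum: kg·m/s

The claimed units kg·m/s match the derived units, so the claim is correct.

Answer: Yes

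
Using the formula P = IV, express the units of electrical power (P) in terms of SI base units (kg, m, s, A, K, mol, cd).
Units of each symbol in P = IV:
  I (current): A
  V (voltage, in volts): kg·m²/(s³·A)

Multiplying the contributions: [A] · [kg·m²/(s³·A)]
Adding exponents of each base unit: kg: 1, m: 2, s: -3
SI base units of electrical power: kg·m²/s³

Answer: kg·m²/s³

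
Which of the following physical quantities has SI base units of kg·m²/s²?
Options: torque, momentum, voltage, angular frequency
Checking the SI base units of each option:
  torque (τ = Fr): kg·m²/s²  ✓ matches
  momentum (p = mv): kg·m/s  ✗
  voltage (V = IR): kg·m²/(s³·A)  ✗
  angular frequency (ω = 2πf): 1/s  ✗

Only torque has units kg·m²/s².

Answer: torque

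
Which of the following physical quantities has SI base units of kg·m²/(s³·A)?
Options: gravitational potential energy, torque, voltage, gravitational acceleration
Checking the SI base units of each option:
  gravitational potential energy (U = -GMm/r): kg·m²/s²  ✗
  torque (τ = Fr): kg·m²/s²  ✗
  voltage (V = IR): kg·m²/(s³·A)  ✓ matches
  gravitational acceleration (g = GM/r²): m/s²  ✗

Only voltage has units kg·m²/(s³·A).

Answer: voltage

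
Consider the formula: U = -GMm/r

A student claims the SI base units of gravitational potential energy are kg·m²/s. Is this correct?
Units of each symbol in U = -GMm/r:
  G (gravitational constant): m³/(kg·s²)
  M (mass): kg
  m (mass): kg
  r (distance): m  → in the denominator, contributes 1/m
  The minus sign does not affect the units.

Multiplying the contributions: [m³/(kg·s²)] · [kg] · [kg] · [1/m]
Adding exponents of each base unit: kg: 1, m: 2, s: -2
SI base units of gravitational potential energy: kg·m²/s²

The claimed units kg·m²/s (exponents kg: 1, m: 2, s: -1) do not match the derived units kg·m²/s² (exponents kg: 1, m: 2, s: -2), so the claim is incorrect.

Answer: No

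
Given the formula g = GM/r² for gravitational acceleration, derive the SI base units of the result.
Units of each symbol in g = GM/r²:
  G (gravitational constant): m³/(kg·s²)
  M (mass): kg
  r (distance): m  → to the power 2 in the denominator, contributes 1/m²

Multiplying the contributions: [m³/(kg·s²)] · [kg] · [1/m²]
Adding exponents of each base unit: m: 1, s: -2
SI base units of gravitational acceleration: m/s²

Answer: m/s²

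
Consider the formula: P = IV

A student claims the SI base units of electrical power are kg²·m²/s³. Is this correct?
Units of each symbol in P = IV:
  I (current): A
  V (voltage, in volts): kg·m²/(s³·A)

Multiplying the contributions: [A] · [kg·m²/(s³·A)]
Adding exponents of each base unit: kg: 1, m: 2, s: -3
SI base units of electrical power: kg·m²/s³

The claimed units kg²·m²/s³ (exponents kg: 2, m: 2, s: -3) do not match the derived units kg·m²/s³ (exponents kg: 1, m: 2, s: -3), so the claim is incorrect.

Answer: No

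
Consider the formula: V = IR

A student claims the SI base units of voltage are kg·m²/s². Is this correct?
Units of each symbol in V = IR:
  I (current): A
  R (resistance, in ohms): kg·m²/(s³·A²)

Multiplying the contributions: [A] · [kg·m²/(s³·A²)]
Adding exponents of each base unit: kg: 1, m: 2, s: -3, A: -1
SI base units of voltage: kg·m²/(s³·A)

The claimed units kg·m²/s² (exponents kg: 1, m: 2, s: -2) do not match the derived units kg·m²/(s³·A) (exponents kg: 1, m: 2, s: -3, A: -1), so the claim is incorrect.

Answer: No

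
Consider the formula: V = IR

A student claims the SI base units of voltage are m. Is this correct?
Units of each symbol in V = IR:
  I (current): A
  R (resistance, in ohms): kg·m²/(s³·A²)

Multiplying the contributions: [A] · [kg·m²/(s³·A²)]
Adding exponents of each base unit: kg: 1, m: 2, s: -3, A: -1
SI base units of voltage: kg·m²/(s³·A)

The claimed units m (exponents m: 1) do not match the derived units kg·m²/(s³·A) (exponents kg: 1, m: 2, s: -3, A: -1), so the claim is incorrect.

Answer: No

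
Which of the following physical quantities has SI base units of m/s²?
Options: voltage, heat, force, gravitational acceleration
Checking the SI base units of each option:
  voltage (V = IR): kg·m²/(s³·A)  ✗
  heat (Q = mcΔT): kg·m²/s²  ✗
  force (F = ma): kg·m/s²  ✗
  gravitational acceleration (g = GM/r²): m/s²  ✓ matches

Only gravitational acceleration has units m/s².

Answer: gravitational acceleration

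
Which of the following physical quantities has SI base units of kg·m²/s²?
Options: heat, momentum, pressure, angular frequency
Checking the SI base units of each option:
  heat (Q = mcΔT): kg·m²/s²  ✓ matches
  momentum (p = mv): kg·m/s  ✗
  pressure (P = F/A): kg/(m·s²)  ✗
  angular frequency (ω = 2πf): 1/s  ✗

Only heat has units kg·m²/s².

Answer: heat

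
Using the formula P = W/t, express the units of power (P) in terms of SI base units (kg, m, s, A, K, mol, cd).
Units of each symbol in P = W/t:
  W (work): kg·m²/s²
  t (time): s  → in the denominator, contributes 1/s

Multiplying the contributions: [kg·m²/s²] · [1/s]
Adding exponents of each base unit: kg: 1, m: 2, s: -3
SI base units of power: kg·m²/s³

Answer: kg·m²/s³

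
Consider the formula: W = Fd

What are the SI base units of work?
Units of each symbol in W = Fd:
  F (force): kg·m/s²
  d (displacement): m

Multiplying the contributions: [kg·m/s²] · [m]
Adding exponents of each base unit: kg: 1, m: 2, s: -2
SI base units of work: kg·m²/s²

Answer: kg·m²/s²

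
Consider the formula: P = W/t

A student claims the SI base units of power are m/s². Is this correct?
Units of each symbol in P = W/t:
  W (work): kg·m²/s²
  t (time): s  → in the denominator, contributes 1/s

Multiplying the contributions: [kg·m²/s²] · [1/s]
Adding exponents of each base unit: kg: 1, m: 2, s: -3
SI base units of power: kg·m²/s³

The claimed units m/s² (exponents m: 1, s: -2) do not match the derived units kg·m²/s³ (exponents kg: 1, m: 2, s: -3), so the claim is incorrect.

Answer: No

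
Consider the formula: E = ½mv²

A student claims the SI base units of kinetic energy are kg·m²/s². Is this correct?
Units of each symbol in E = ½mv²:
  m (mass): kg
  v (speed): m/s  → to the power 2, contributes m²/s²
  The factor ½ is dimensionless.

Multiplying the contributions: [kg] · [m²/s²]
Adding exponents of each base unit: kg: 1, m: 2, s: -2
SI base units of kinetic energy: kg·m²/s²

The claimed units kg·m²/s² match the derived units, so the claim is correct.

Answer: Yes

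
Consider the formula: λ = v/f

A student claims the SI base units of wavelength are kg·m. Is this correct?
Units of each symbol in λ = v/f:
  v (wave speed): m/s
  f (frequency): 1/s  → in the denominator, contributes s

Multiplying the contributions: [m/s] · [s]
Adding exponents of each base unit: m: 1
SI base units of wavelength: m

The claimed units kg·m (exponents kg: 1, m: 1) do not match the derived units m (exponents m: 1), so the claim is incorrect.

Answer: No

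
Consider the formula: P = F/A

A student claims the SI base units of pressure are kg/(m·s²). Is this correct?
Units of each symbol in P = F/A:
  F (force): kg·m/s²
  A (area): m²  → in the denominator, contributes 1/m²

Multiplying the contributions: [kg·m/s²] · [1/m²]
Adding exponents of each base unit: kg: 1, m: -1, s: -2
SI base units of pressure: kg/(m·s²)

The claimed units kg/(m·s²) match the derived units, so the claim is correct.

Answer: Yes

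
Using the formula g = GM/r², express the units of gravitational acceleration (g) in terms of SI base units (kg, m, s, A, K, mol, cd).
Units of each symbol in g = GM/r²:
  G (gravitational constant): m³/(kg·s²)
  M (mass): kg
  r (distance): m  → to the power 2 in the denominator, contributes 1/m²

Multiplying the contributions: [m³/(kg·s²)] · [kg] · [1/m²]
Adding exponents of each base unit: m: 1, s: -2
SI base units of gravitational acceleration: m/s²

Answer: m/s²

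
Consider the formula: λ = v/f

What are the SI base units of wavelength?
Units of each symbol in λ = v/f:
  v (wave speed): m/s
  f (frequency): 1/s  → in the denominator, contributes s

Multiplying the contributions: [m/s] · [s]
Adding exponents of each base unit: m: 1
SI base units of wavelength: m

Answer: m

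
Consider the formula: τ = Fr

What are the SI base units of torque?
Units of each symbol in τ = Fr:
  F (force): kg·m/s²
  r (lever arm): m

Multiplying the contributions: [kg·m/s²] · [m]
Adding exponents of each base unit: kg: 1, m: 2, s: -2
SI base units of torque: kg·m²/s²

Answer: kg·m²/s²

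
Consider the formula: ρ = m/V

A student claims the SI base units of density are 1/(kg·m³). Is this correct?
Units of each symbol in ρ = m/V:
  m (mass): kg
  V (volume): m³  → in the denominator, contributes 1/m³

Multiplying the contributions: [kg] · [1/m³]
Adding exponents of each base unit: kg: 1, m: -3
SI base units of density: kg/m³

The claimed units 1/(kg·m³) (exponents kg: -1, m: -3) do not match the derived units kg/m³ (exponents kg: 1, m: -3), so the claim is incorrect.

Answer: No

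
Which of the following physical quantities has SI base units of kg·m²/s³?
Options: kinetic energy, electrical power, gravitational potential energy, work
Checking the SI base units of each option:
  kinetic energy (E = ½mv²): kg·m²/s²  ✗
  electrical power (P = IV): kg·m²/s³  ✓ matches
  gravitational potential energy (U = -GMm/r): kg·m²/s²  ✗
  work (W = Fd): kg·m²/s²  ✗

Only electrical power has units kg·m²/s³.

Answer: electrical power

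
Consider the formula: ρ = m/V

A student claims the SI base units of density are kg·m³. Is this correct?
Units of each symbol in ρ = m/V:
  m (mass): kg
  V (volume): m³  → in the denominator, contributes 1/m³

Multiplying the contributions: [kg] · [1/m³]
Adding exponents of each base unit: kg: 1, m: -3
SI base units of density: kg/m³

The claimed units kg·m³ (exponents kg: 1, m: 3) do not match the derived units kg/m³ (exponents kg: 1, m: -3), so the claim is incorrect.

Answer: No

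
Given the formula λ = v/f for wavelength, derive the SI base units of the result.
Units of each symbol in λ = v/f:
  v (wave speed): m/s
  f (frequency): 1/s  → in the denominator, contributes s

Multiplying the contributions: [m/s] · [s]
Adding exponents of each base unit: m: 1
SI base units of wavelength: m

Answer: m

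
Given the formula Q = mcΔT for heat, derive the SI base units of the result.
Units of each symbol in Q = mcΔT:
  m (mass): kg
  c (specific heat capacity, in J/(kg·K)): m²/(s²·K)
  ΔT (temperature change): K

Multiplying the contributions: [kg] · [m²/(s²·K)] · [K]
Adding exponents of each base unit: kg: 1, m: 2, s: -2
SI base units of heat: kg·m²/s²

Answer: kg·m²/s²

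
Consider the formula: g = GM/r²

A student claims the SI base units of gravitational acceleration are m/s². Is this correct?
Units of each symbol in g = GM/r²:
  G (gravitational constant): m³/(kg·s²)
  M (mass): kg
  r (distance): m  → to the power 2 in the denominator, contributes 1/m²

Multiplying the contributions: [m³/(kg·s²)] · [kg] · [1/m²]
Adding exponents of each base unit: m: 1, s: -2
SI base units of gravitational acceleration: m/s²

The claimed units m/s² match the derived units, so the claim is correct.

Answer: Yes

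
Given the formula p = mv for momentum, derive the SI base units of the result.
Units of each symbol in p = mv:
  m (mass): kg
  v (velocity): m/s

Multiplying the contributions: [kg] · [m/s]
Adding exponents of each base unit: kg: 1, m: 1, s: -1
SI base units of momentum: kg·m/s

Answer: kg·m/s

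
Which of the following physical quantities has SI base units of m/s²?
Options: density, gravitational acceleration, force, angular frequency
Checking the SI base units of each option:
  density (ρ = m/V): kg/m³  ✗
  gravitational acceleration (g = GM/r²): m/s²  ✓ matches
  force (F = ma): kg·m/s²  ✗
  angular frequency (ω = 2πf): 1/s  ✗

Only gravitational acceleration has units m/s².

Answer: gravitational acceleration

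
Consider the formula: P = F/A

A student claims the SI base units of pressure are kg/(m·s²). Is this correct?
Units of each symbol in P = F/A:
  F (force): kg·m/s²
  A (area): m²  → in the denominator, contributes 1/m²

Multiplying the contributions: [kg·m/s²] · [1/m²]
Adding exponents of each base unit: kg: 1, m: -1, s: -2
SI base units of pressure: kg/(m·s²)

The claimed units kg/(m·s²) match the derived units, so the claim is correct.

Answer: Yes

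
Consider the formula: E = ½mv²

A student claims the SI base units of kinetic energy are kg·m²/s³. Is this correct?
Units of each symbol in E = ½mv²:
  m (mass): kg
  v (speed): m/s  → to the power 2, contributes m²/s²
  The factor ½ is dimensionless.

Multiplying the contributions: [kg] · [m²/s²]
Adding exponents of each base unit: kg: 1, m: 2, s: -2
SI base units of kinetic energy: kg·m²/s²

The claimed units kg·m²/s³ (exponents kg: 1, m: 2, s: -3) do not match the derived units kg·m²/s² (exponents kg: 1, m: 2, s: -2), so the claim is incorrect.

Answer: No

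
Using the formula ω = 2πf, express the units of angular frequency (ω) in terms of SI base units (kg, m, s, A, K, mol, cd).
Units of each symbol in ω = 2πf:
  f (frequency): 1/s
  The factor 2π is dimensionless.

Multiplying the contributions: [1/s]
Adding exponents of each base unit: s: -1
SI base units of angular frequency: 1/s

Answer: 1/s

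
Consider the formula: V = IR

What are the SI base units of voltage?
Units of each symbol in V = IR:
  I (current): A
  R (resistance, in ohms): kg·m²/(s³·A²)

Multiplying the contributions: [A] · [kg·m²/(s³·A²)]
Adding exponents of each base unit: kg: 1, m: 2, s: -3, A: -1
SI base units of voltage: kg·m²/(s³·A)

Answer: kg·m²/(s³·A)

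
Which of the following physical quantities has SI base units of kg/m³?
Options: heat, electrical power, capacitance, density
Checking the SI base units of each option:
  heat (Q = mcΔT): kg·m²/s²  ✗
  electrical power (P = IV): kg·m²/s³  ✗
  capacitance (C = Q/V): s⁴·A²/(kg·m²)  ✗
  density (ρ = m/V): kg/m³  ✓ matches

Only density has units kg/m³.

Answer: density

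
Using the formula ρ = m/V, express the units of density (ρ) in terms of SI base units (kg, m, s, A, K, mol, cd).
Units of each symbol in ρ = m/V:
  m (mass): kg
  V (volume): m³  → in the denominator, contributes 1/m³

Multiplying the contributions: [kg] · [1/m³]
Adding exponents of each base unit: kg: 1, m: -3
SI base units of density: kg/m³

Answer: kg/m³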